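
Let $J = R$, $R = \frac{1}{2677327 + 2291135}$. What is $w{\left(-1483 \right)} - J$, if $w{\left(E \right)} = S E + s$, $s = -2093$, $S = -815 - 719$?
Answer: $\frac{11292464518997}{4968462} \approx 2.2728 \cdot 10^{6}$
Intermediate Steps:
$S = -1534$
$w{\left(E \right)} = -2093 - 1534 E$ ($w{\left(E \right)} = - 1534 E - 2093 = -2093 - 1534 E$)
$R = \frac{1}{4968462} \approx 2.0127 \cdot 10^{-7}$
$J = \frac{1}{4968462} \approx 2.0127 \cdot 10^{-7}$
$w{\left(-1483 \right)} - J = \left(-2093 - -2274922\right) - \frac{1}{4968462} = \left(-2093 + 2274922\right) - \frac{1}{4968462} = 2272829 - \frac{1}{4968462} = \frac{11292464518997}{4968462}$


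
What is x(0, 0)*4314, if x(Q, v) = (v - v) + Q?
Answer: 0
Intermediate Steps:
x(Q, v) = Q (x(Q, v) = 0 + Q = Q)
x(0, 0)*4314 = 0*4314 = 0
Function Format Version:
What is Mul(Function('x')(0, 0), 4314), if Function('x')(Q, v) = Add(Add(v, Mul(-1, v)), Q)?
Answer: 0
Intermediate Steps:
Function('x')(Q, v) = Q (Function('x')(Q, v) = Add(0, Q) = Q)
Mul(Function('x')(0, 0), 4314) = Mul(0, 4314) = 0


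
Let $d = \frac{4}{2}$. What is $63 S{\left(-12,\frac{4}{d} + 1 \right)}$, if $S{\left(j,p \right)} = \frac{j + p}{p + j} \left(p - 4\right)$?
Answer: $-63$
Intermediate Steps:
$d = 2$ ($d = 4 \cdot \frac{1}{2} = 2$)
$S{\left(j,p \right)} = -4 + p$ ($S{\left(j,p \right)} = \frac{j + p}{j + p} \left(p - 4\right) = 1 \left(-4 + p\right) = -4 + p$)
$63 S{\left(-12,\frac{4}{d} + 1 \right)} = 63 \left(-4 + \left(\frac{4}{2} + 1\right)\right) = 63 \left(-4 + \left(4 \cdot \frac{1}{2} + 1\right)\right) = 63 \left(-4 + \left(2 + 1\right)\right) = 63 \left(-4 + 3\right) = 63 \left(-1\right) = -63$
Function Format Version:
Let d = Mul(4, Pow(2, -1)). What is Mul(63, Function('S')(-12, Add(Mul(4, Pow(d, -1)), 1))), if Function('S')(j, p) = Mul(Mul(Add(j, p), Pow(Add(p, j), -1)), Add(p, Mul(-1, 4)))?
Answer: -63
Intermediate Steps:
d = 2 (d = Mul(4, Rational(1, 2)) = 2)
Function('S')(j, p) = Add(-4, p) (Function('S')(j, p) = Mul(Mul(Add(j, p), Pow(Add(j, p), -1)), Add(p, -4)) = Mul(1, Add(-4, p)) = Add(-4, p))
Mul(63, Function('S')(-12, Add(Mul(4, Pow(d, -1)), 1))) = Mul(63, Add(-4, Add(Mul(4, Pow(2, -1)), 1))) = Mul(63, Add(-4, Add(Mul(4, Rational(1, 2)), 1))) = Mul(63, Add(-4, Add(2, 1))) = Mul(63, Add(-4, 3)) = Mul(63, -1) = -63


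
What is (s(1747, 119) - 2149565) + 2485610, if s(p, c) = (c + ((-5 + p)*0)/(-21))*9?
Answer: 337116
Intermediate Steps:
s(p, c) = 9*c (s(p, c) = (c + 0*(-1/21))*9 = (c + 0)*9 = c*9 = 9*c)
(s(1747, 119) - 2149565) + 2485610 = (9*119 - 2149565) + 2485610 = (1071 - 2149565) + 2485610 = -2148494 + 2485610 = 337116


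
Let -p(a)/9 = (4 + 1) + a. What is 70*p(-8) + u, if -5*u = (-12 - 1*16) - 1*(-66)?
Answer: 9412/5 ≈ 1882.4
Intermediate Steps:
u = -38/5 (u = -((-12 - 1*16) - 1*(-66))/5 = -((-12 - 16) + 66)/5 = -(-28 + 66)/5 = -1/5*38 = -38/5 ≈ -7.6000)
p(a) = -45 - 9*a (p(a) = -9*((4 + 1) + a) = -9*(5 + a) = -45 - 9*a)
70*p(-8) + u = 70*(-45 - 9*(-8)) - 38/5 = 70*(-45 + 72) - 38/5 = 70*27 - 38/5 = 1890 - 38/5 = 9412/5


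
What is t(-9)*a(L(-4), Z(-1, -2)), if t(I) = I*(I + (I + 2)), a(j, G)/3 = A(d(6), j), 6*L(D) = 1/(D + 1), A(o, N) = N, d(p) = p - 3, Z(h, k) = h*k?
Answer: -24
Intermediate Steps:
d(p) = -3 + p
L(D) = 1/(6*(1 + D)) (L(D) = 1/(6*(D + 1)) = 1/(6*(1 + D)))
a(j, G) = 3*j
t(I) = I*(2 + 2*I) (t(I) = I*(I + (2 + I)) = I*(2 + 2*I))
t(-9)*a(L(-4), Z(-1, -2)) = (2*(-9)*(1 - 9))*(3*(1/(6*(1 - 4)))) = (2*(-9)*(-8))*(3*((⅙)/(-3))) = 144*(3*((⅙)*(-⅓))) = 144*(3*(-1/18)) = 144*(-⅙) = -24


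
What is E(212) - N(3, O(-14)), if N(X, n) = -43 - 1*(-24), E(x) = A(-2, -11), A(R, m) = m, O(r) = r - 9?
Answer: 8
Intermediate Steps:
O(r) = -9 + r
E(x) = -11
N(X, n) = -19 (N(X, n) = -43 + 24 = -19)
E(212) - N(3, O(-14)) = -11 - 1*(-19) = -11 + 19 = 8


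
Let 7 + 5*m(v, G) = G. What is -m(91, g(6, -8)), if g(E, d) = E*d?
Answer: 11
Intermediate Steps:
m(v, G) = -7/5 + G/5
-m(91, g(6, -8)) = -(-7/5 + (6*(-8))/5) = -(-7/5 + (1/5)*(-48)) = -(-7/5 - 48/5) = -1*(-11) = 11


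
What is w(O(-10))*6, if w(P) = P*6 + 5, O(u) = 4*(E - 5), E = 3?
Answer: -258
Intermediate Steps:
O(u) = -8 (O(u) = 4*(3 - 5) = 4*(-2) = -8)
w(P) = 5 + 6*P (w(P) = 6*P + 5 = 5 + 6*P)
w(O(-10))*6 = (5 + 6*(-8))*6 = (5 - 48)*6 = -43*6 = -258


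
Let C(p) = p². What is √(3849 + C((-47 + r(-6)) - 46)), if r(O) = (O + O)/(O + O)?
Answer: √12313 ≈ 110.96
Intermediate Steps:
r(O) = 1 (r(O) = (2*O)/((2*O)) = (2*O)*(1/(2*O)) = 1)
√(3849 + C((-47 + r(-6)) - 46)) = √(3849 + ((-47 + 1) - 46)²) = √(3849 + (-46 - 46)²) = √(3849 + (-92)²) = √(3849 + 8464) = √12313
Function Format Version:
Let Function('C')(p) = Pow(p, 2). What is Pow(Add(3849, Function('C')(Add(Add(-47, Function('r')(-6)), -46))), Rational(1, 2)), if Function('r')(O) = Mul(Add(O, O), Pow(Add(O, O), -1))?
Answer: Pow(12313, Rational(1, 2)) ≈ 110.96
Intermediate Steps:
Function('r')(O) = 1 (Function('r')(O) = Mul(Mul(2, O), Pow(Mul(2, O), -1)) = Mul(Mul(2, O), Mul(Rational(1, 2), Pow(O, -1))) = 1)
Pow(Add(3849, Function('C')(Add(Add(-47, Function('r')(-6)), -46))), Rational(1, 2)) = Pow(Add(3849, Pow(Add(Add(-47, 1), -46), 2)), Rational(1, 2)) = Pow(Add(3849, Pow(Add(-46, -46), 2)), Rational(1, 2)) = Pow(Add(3849, Pow(-92, 2)), Rational(1, 2)) = Pow(Add(3849, 8464), Rational(1, 2)) = Pow(12313, Rational(1, 2))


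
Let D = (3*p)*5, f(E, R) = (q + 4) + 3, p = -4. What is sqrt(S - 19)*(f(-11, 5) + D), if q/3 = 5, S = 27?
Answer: -76*sqrt(2) ≈ -107.48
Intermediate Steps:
q = 15 (q = 3*5 = 15)
f(E, R) = 22 (f(E, R) = (15 + 4) + 3 = 19 + 3 = 22)
D = -60 (D = (3*(-4))*5 = -12*5 = -60)
sqrt(S - 19)*(f(-11, 5) + D) = sqrt(27 - 19)*(22 - 60) = sqrt(8)*(-38) = (2*sqrt(2))*(-38) = -76*sqrt(2)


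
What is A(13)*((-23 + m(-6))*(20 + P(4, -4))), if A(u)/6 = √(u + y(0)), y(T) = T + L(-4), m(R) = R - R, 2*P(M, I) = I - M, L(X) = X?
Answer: -6624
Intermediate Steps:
P(M, I) = I/2 - M/2 (P(M, I) = (I - M)/2 = I/2 - M/2)
m(R) = 0
y(T) = -4 + T (y(T) = T - 4 = -4 + T)
A(u) = 6*√(-4 + u) (A(u) = 6*√(u + (-4 + 0)) = 6*√(u - 4) = 6*√(-4 + u))
A(13)*((-23 + m(-6))*(20 + P(4, -4))) = (6*√(-4 + 13))*((-23 + 0)*(20 + ((½)*(-4) - ½*4))) = (6*√9)*(-23*(20 + (-2 - 2))) = (6*3)*(-23*(20 - 4)) = 18*(-23*16) = 18*(-368) = -6624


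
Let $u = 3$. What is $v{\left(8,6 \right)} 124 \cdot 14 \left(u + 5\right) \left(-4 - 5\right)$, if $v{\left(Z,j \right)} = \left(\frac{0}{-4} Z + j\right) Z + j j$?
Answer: $-10499328$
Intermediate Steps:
$v{\left(Z,j \right)} = j^{2} + Z j$ ($v{\left(Z,j \right)} = \left(0 \left(- \frac{1}{4}\right) Z + j\right) Z + j^{2} = \left(0 Z + j\right) Z + j^{2} = \left(0 + j\right) Z + j^{2} = j Z + j^{2} = Z j + j^{2} = j^{2} + Z j$)
$v{\left(8,6 \right)} 124 \cdot 14 \left(u + 5\right) \left(-4 - 5\right) = 6 \left(8 + 6\right) 124 \cdot 14 \left(3 + 5\right) \left(-4 - 5\right) = 6 \cdot 14 \cdot 124 \cdot 14 \cdot 8 \left(-9\right) = 84 \cdot 124 \cdot 14 \left(-72\right) = 10416 \left(-1008\right) = -10499328$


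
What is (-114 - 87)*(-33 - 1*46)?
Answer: 15879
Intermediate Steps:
(-114 - 87)*(-33 - 1*46) = -201*(-33 - 46) = -201*(-79) = 15879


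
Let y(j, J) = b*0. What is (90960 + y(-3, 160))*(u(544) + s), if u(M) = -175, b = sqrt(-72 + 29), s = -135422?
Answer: -12333903120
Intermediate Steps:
b = I*sqrt(43) (b = sqrt(-43) = I*sqrt(43) ≈ 6.5574*I)
y(j, J) = 0 (y(j, J) = (I*sqrt(43))*0 = 0)
(90960 + y(-3, 160))*(u(544) + s) = (90960 + 0)*(-175 - 135422) = 90960*(-135597) = -12333903120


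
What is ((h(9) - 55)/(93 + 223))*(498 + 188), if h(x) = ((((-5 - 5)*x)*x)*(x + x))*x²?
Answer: -405095005/158 ≈ -2.5639e+6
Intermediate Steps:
h(x) = -20*x⁵ (h(x) = (((-10*x)*x)*(2*x))*x² = ((-10*x²)*(2*x))*x² = (-20*x³)*x² = -20*x⁵)
((h(9) - 55)/(93 + 223))*(498 + 188) = ((-20*9⁵ - 55)/(93 + 223))*(498 + 188) = ((-20*59049 - 55)/316)*686 = ((-1180980 - 55)*(1/316))*686 = -1181035*1/316*686 = -1181035/316*686 = -405095005/158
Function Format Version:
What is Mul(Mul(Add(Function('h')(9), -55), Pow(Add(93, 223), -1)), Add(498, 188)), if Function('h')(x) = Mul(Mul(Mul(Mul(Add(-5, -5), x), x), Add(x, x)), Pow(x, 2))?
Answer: Rational(-405095005, 158) ≈ -2.5639e+6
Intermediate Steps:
Function('h')(x) = Mul(-20, Pow(x, 5)) (Function('h')(x) = Mul(Mul(Mul(Mul(-10, x), x), Mul(2, x)), Pow(x, 2)) = Mul(Mul(Mul(-10, Pow(x, 2)), Mul(2, x)), Pow(x, 2)) = Mul(Mul(-20, Pow(x, 3)), Pow(x, 2)) = Mul(-20, Pow(x, 5)))
Mul(Mul(Add(Function('h')(9), -55), Pow(Add(93, 223), -1)), Add(498, 188)) = Mul(Mul(Add(Mul(-20, Pow(9, 5)), -55), Pow(Add(93, 223), -1)), Add(498, 188)) = Mul(Mul(Add(Mul(-20, 59049), -55), Pow(316, -1)), 686) = Mul(Mul(Add(-1180980, -55), Rational(1, 316)), 686) = Mul(Mul(-1181035, Rational(1, 316)), 686) = Mul(Rational(-1181035, 316), 686) = Rational(-405095005, 158)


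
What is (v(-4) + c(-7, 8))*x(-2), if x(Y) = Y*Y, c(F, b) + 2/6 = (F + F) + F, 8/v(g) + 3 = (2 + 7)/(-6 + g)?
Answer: -1216/13 ≈ -93.538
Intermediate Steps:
v(g) = 8/(-3 + 9/(-6 + g)) (v(g) = 8/(-3 + (2 + 7)/(-6 + g)) = 8/(-3 + 9/(-6 + g)))
c(F, b) = -⅓ + 3*F (c(F, b) = -⅓ + ((F + F) + F) = -⅓ + (2*F + F) = -⅓ + 3*F)
x(Y) = Y²
(v(-4) + c(-7, 8))*x(-2) = (8*(6 - 1*(-4))/(3*(-9 - 4)) + (-⅓ + 3*(-7)))*(-2)² = ((8/3)*(6 + 4)/(-13) + (-⅓ - 21))*4 = ((8/3)*(-1/13)*10 - 64/3)*4 = (-80/39 - 64/3)*4 = -304/13*4 = -1216/13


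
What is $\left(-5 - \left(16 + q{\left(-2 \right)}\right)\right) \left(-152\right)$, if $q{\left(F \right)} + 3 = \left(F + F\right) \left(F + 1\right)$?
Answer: $3344$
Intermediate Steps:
$q{\left(F \right)} = -3 + 2 F \left(1 + F\right)$ ($q{\left(F \right)} = -3 + \left(F + F\right) \left(F + 1\right) = -3 + 2 F \left(1 + F\right)$)
$\left(-5 - \left(16 + q{\left(-2 \right)}\right)\right) \left(-152\right) = \left(-5 - \left(13 - 4 + 8\right)\right) \left(-152\right) = \left(-5 - \left(9 + 8\right)\right) \left(-152\right) = \left(-5 - 17\right) \left(-152\right) = \left(-22\right) \left(-152\right) = 3344$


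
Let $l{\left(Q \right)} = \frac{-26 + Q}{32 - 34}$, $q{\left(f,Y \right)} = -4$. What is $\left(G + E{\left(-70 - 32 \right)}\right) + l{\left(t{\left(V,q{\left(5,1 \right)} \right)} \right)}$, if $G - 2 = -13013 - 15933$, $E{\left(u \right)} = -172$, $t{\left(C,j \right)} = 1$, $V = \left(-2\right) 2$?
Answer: $- \frac{58207}{2} \approx -29104.0$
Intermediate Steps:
$V = -4$
$l{\left(Q \right)} = 13 - \frac{Q}{2}$ ($l{\left(Q \right)} = \frac{-26 + Q}{-2} = \left(-26 + Q\right) \left(- \frac{1}{2}\right) = 13 - \frac{Q}{2}$)
$G = -28944$ ($G = 2 - 28946 = -28944$)
$\left(G + E{\left(-70 - 32 \right)}\right) + l{\left(t{\left(V,q{\left(5,1 \right)} \right)} \right)} = \left(-28944 - 172\right) + \left(13 - \frac{1}{2}\right) = -29116 + \left(13 - \frac{1}{2}\right) = -29116 + \frac{25}{2} = - \frac{58207}{2}$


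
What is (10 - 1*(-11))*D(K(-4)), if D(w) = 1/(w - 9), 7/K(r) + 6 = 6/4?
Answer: -189/95 ≈ -1.9895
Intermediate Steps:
K(r) = -14/9 (K(r) = 7/(-6 + 6/4) = 7/(-6 + 6*(1/4)) = 7/(-6 + 3/2) = 7/(-9/2) = 7*(-2/9) = -14/9)
D(w) = 1/(-9 + w)
(10 - 1*(-11))*D(K(-4)) = (10 - 1*(-11))/(-9 - 14/9) = (10 + 11)/(-95/9) = 21*(-9/95) = -189/95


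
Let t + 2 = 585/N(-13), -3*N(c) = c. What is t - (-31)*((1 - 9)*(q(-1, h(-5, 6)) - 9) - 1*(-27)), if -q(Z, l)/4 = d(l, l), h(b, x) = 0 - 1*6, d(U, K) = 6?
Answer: 9154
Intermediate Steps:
N(c) = -c/3
h(b, x) = -6 (h(b, x) = 0 - 6 = -6)
q(Z, l) = -24 (q(Z, l) = -4*6 = -24)
t = 133 (t = -2 + 585/((-1/3*(-13))) = -2 + 585/(13/3) = -2 + 585*(3/13) = -2 + 135 = 133)
t - (-31)*((1 - 9)*(q(-1, h(-5, 6)) - 9) - 1*(-27)) = 133 - (-31)*((1 - 9)*(-24 - 9) - 1*(-27)) = 133 - (-31)*(-8*(-33) + 27) = 133 - (-31)*(264 + 27) = 133 - (-31)*291 = 133 - 1*(-9021) = 133 + 9021 = 9154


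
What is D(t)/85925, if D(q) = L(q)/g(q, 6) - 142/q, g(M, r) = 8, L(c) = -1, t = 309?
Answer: -289/42481320 ≈ -6.8030e-6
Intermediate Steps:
D(q) = -⅛ - 142/q (D(q) = -1/8 - 142/q = -1*⅛ - 142/q = -⅛ - 142/q)
D(t)/85925 = ((⅛)*(-1136 - 1*309)/309)/85925 = ((⅛)*(1/309)*(-1136 - 309))*(1/85925) = ((⅛)*(1/309)*(-1445))*(1/85925) = -1445/2472*1/85925 = -289/42481320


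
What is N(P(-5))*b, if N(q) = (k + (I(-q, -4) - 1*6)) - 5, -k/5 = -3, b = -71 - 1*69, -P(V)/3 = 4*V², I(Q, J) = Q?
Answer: -42560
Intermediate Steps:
P(V) = -12*V²
b = -140 (b = -71 - 69 = -140)
k = 15 (k = -5*(-3) = 15)
N(q) = 4 - q (N(q) = (15 + (-q - 1*6)) - 5 = (15 + (-q - 6)) - 5 = (15 + (-6 - q)) - 5 = (9 - q) - 5 = 4 - q)
N(P(-5))*b = (4 - (-12)*(-5)²)*(-140) = (4 - (-12)*25)*(-140) = (4 - 1*(-300))*(-140) = (4 + 300)*(-140) = 304*(-140) = -42560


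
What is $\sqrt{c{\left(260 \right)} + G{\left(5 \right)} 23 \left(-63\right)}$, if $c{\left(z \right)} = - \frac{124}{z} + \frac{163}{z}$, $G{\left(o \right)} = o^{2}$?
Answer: $\frac{i \sqrt{3622485}}{10} \approx 190.33 i$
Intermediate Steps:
$c{\left(z \right)} = \frac{39}{z}$
$\sqrt{c{\left(260 \right)} + G{\left(5 \right)} 23 \left(-63\right)} = \sqrt{\frac{39}{260} + 5^{2} \cdot 23 \left(-63\right)} = \sqrt{39 \cdot \frac{1}{260} + 25 \cdot 23 \left(-63\right)} = \sqrt{\frac{3}{20} + 575 \left(-63\right)} = \sqrt{\frac{3}{20} - 36225} = \sqrt{- \frac{724497}{20}} = \frac{i \sqrt{3622485}}{10}$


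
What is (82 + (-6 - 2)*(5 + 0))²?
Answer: 1764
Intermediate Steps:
(82 + (-6 - 2)*(5 + 0))² = (82 - 8*5)² = (82 - 40)² = 42² = 1764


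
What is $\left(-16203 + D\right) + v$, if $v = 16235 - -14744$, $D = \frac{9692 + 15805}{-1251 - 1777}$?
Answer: $\frac{44716231}{3028} \approx 14768.0$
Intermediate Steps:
$D = - \frac{25497}{3028}$ ($D = \frac{25497}{-3028} = 25497 \left(- \frac{1}{3028}\right) = - \frac{25497}{3028} \approx -8.4204$)
$v = 30979$ ($v = 16235 + 14744 = 30979$)
$\left(-16203 + D\right) + v = \left(-16203 - \frac{25497}{3028}\right) + 30979 = - \frac{49088181}{3028} + 30979 = \frac{44716231}{3028}$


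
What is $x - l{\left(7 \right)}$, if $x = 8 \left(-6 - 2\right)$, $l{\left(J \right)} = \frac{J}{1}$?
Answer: $-71$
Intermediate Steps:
$l{\left(J \right)} = J$ ($l{\left(J \right)} = J 1 = J$)
$x = -64$ ($x = 8 \left(-8\right) = -64$)
$x - l{\left(7 \right)} = -64 - 7 = -71$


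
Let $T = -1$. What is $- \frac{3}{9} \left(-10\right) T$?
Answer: $- \frac{10}{3} \approx -3.3333$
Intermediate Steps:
$- \frac{3}{9} \left(-10\right) T = - \frac{3}{9} \left(-10\right) \left(-1\right) = \left(-3\right) \frac{1}{9} \left(-10\right) \left(-1\right) = \left(- \frac{1}{3}\right) \left(-10\right) \left(-1\right) = \frac{10}{3} \left(-1\right) = - \frac{10}{3}$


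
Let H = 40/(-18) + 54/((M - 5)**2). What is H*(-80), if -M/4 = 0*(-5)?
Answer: 224/45 ≈ 4.9778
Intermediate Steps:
M = 0 (M = -0*(-5) = -4*0 = 0)
H = -14/225 (H = 40/(-18) + 54/((0 - 5)**2) = 40*(-1/18) + 54/((-5)**2) = -20/9 + 54/25 = -14/225 ≈ -0.062222)
H*(-80) = -14/225*(-80) = 224/45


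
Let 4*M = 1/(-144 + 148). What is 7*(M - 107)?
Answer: -11977/16 ≈ -748.56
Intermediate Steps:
M = 1/16 (M = 1/(4*(-144 + 148)) = (¼)/4 = (¼)*(¼) = 1/16 ≈ 0.062500)
7*(M - 107) = 7*(1/16 - 107) = 7*(-1711/16) = -11977/16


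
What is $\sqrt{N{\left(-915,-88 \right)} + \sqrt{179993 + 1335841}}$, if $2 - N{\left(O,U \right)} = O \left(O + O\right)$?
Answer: $\sqrt{-1674448 + 9 \sqrt{18714}} \approx 1293.5 i$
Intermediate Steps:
$N{\left(O,U \right)} = 2 - 2 O^{2}$ ($N{\left(O,U \right)} = 2 - O \left(O + O\right) = 2 - O 2 O = 2 - 2 O^{2}$)
$\sqrt{N{\left(-915,-88 \right)} + \sqrt{179993 + 1335841}} = \sqrt{\left(2 - 2 \left(-915\right)^{2}\right) + \sqrt{179993 + 1335841}} = \sqrt{\left(2 - 1674450\right) + \sqrt{1515834}} = \sqrt{\left(2 - 1674450\right) + 9 \sqrt{18714}} = \sqrt{-1674448 + 9 \sqrt{18714}}$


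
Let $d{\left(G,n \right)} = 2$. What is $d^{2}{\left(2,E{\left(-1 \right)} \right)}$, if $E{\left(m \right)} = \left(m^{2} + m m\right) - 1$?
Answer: $4$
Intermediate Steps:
$E{\left(m \right)} = -1 + 2 m^{2}$ ($E{\left(m \right)} = \left(m^{2} + m^{2}\right) - 1 = 2 m^{2} - 1 = -1 + 2 m^{2}$)
$d^{2}{\left(2,E{\left(-1 \right)} \right)} = 2^{2} = 4$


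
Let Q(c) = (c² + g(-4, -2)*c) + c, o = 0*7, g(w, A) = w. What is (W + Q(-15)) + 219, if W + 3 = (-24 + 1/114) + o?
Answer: 52669/114 ≈ 462.01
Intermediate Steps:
o = 0
Q(c) = c² - 3*c (Q(c) = (c² - 4*c) + c = c² - 3*c)
W = -3077/114 (W = -3 + ((-24 + 1/114) + 0) = -3 + (-2735/114 + 0) = -3 - 2735/114 = -3077/114 ≈ -26.991)
(W + Q(-15)) + 219 = (-3077/114 - 15*(-3 - 15)) + 219 = (-3077/114 - 15*(-18)) + 219 = (-3077/114 + 270) + 219 = 27703/114 + 219 = 52669/114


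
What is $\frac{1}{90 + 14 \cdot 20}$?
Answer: $\frac{1}{370} \approx 0.0027027$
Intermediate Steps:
$\frac{1}{90 + 14 \cdot 20} = \frac{1}{90 + 280} = \frac{1}{370}$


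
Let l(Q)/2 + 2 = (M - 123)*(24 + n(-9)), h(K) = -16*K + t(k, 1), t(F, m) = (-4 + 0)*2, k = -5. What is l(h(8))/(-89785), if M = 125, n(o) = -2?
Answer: -84/89785 ≈ -0.00093557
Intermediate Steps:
t(F, m) = -8 (t(F, m) = -4*2 = -8)
h(K) = -8 - 16*K (h(K) = -16*K - 8 = -8 - 16*K)
l(Q) = 84 (l(Q) = -4 + 2*((125 - 123)*(24 - 2)) = -4 + 2*(2*22) = -4 + 2*44 = -4 + 88 = 84)
l(h(8))/(-89785) = 84/(-89785) = 84*(-1/89785) = -84/89785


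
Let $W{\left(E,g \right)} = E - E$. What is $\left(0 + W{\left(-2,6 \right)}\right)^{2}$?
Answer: $0$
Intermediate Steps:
$W{\left(E,g \right)} = 0$
$\left(0 + W{\left(-2,6 \right)}\right)^{2} = \left(0 + 0\right)^{2} = 0^{2} = 0$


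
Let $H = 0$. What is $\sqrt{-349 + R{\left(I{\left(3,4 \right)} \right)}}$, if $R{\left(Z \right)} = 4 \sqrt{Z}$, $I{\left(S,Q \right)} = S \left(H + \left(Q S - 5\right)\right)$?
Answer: $\sqrt{-349 + 4 \sqrt{21}} \approx 18.184 i$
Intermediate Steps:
$I{\left(S,Q \right)} = S \left(-5 + Q S\right)$ ($I{\left(S,Q \right)} = S \left(0 + \left(Q S - 5\right)\right) = S \left(0 + \left(-5 + Q S\right)\right) = S \left(-5 + Q S\right)$)
$\sqrt{-349 + R{\left(I{\left(3,4 \right)} \right)}} = \sqrt{-349 + 4 \sqrt{3 \left(-5 + 4 \cdot 3\right)}} = \sqrt{-349 + 4 \sqrt{3 \left(-5 + 12\right)}} = \sqrt{-349 + 4 \sqrt{3 \cdot 7}} = \sqrt{-349 + 4 \sqrt{21}}$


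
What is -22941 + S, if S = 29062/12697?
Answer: -291252815/12697 ≈ -22939.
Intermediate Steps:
S = 29062/12697 (S = 29062*(1/12697) = 29062/12697 ≈ 2.2889)
-22941 + S = -22941 + 29062/12697 = -291252815/12697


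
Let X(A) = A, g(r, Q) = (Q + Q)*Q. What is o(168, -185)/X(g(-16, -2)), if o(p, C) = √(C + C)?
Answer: I*√370/8 ≈ 2.4044*I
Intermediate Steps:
g(r, Q) = 2*Q² (g(r, Q) = (2*Q)*Q = 2*Q²)
o(p, C) = √2*√C (o(p, C) = √(2*C) = √2*√C)
o(168, -185)/X(g(-16, -2)) = (√2*√(-185))/((2*(-2)²)) = (√2*(I*√185))/((2*4)) = (I*√370)/8 = (I*√370)*(⅛) = I*√370/8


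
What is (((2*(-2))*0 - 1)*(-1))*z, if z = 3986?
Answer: 3986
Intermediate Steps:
(((2*(-2))*0 - 1)*(-1))*z = (((2*(-2))*0 - 1)*(-1))*3986 = ((-4*0 - 1)*(-1))*3986 = ((0 - 1)*(-1))*3986 = -1*(-1)*3986 = 1*3986 = 3986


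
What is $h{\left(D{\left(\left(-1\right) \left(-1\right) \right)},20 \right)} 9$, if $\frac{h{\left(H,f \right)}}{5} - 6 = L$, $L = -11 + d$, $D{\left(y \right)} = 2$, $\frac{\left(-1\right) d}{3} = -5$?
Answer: $450$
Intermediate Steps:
$d = 15$ ($d = \left(-3\right) \left(-5\right) = 15$)
$L = 4$ ($L = -11 + 15 = 4$)
$h{\left(H,f \right)} = 50$ ($h{\left(H,f \right)} = 30 + 5 \cdot 4 = 30 + 20 = 50$)
$h{\left(D{\left(\left(-1\right) \left(-1\right) \right)},20 \right)} 9 = 50 \cdot 9 = 450$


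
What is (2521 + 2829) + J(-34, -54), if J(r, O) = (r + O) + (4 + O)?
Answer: 5212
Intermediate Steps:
J(r, O) = 4 + r + 2*O (J(r, O) = (O + r) + (4 + O) = 4 + r + 2*O)
(2521 + 2829) + J(-34, -54) = (2521 + 2829) + (4 - 34 + 2*(-54)) = 5350 + (4 - 34 - 108) = 5350 - 138 = 5212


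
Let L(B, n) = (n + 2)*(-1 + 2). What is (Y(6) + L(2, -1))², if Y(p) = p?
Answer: 49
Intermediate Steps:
L(B, n) = 2 + n (L(B, n) = (2 + n)*1 = 2 + n)
(Y(6) + L(2, -1))² = (6 + (2 - 1))² = (6 + 1)² = 7² = 49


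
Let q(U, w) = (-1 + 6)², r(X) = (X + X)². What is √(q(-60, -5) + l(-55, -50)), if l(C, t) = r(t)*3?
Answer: 5*√1201 ≈ 173.28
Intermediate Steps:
r(X) = 4*X² (r(X) = (2*X)² = 4*X²)
q(U, w) = 25 (q(U, w) = 5² = 25)
l(C, t) = 12*t² (l(C, t) = (4*t²)*3 = 12*t²)
√(q(-60, -5) + l(-55, -50)) = √(25 + 12*(-50)²) = √(25 + 12*2500) = √(25 + 30000) = √30025 = 5*√1201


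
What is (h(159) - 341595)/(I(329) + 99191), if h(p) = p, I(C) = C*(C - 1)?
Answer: -341436/207103 ≈ -1.6486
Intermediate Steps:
I(C) = C*(-1 + C)
(h(159) - 341595)/(I(329) + 99191) = (159 - 341595)/(329*(-1 + 329) + 99191) = -341436/(329*328 + 99191) = -341436/(107912 + 99191) = -341436/207103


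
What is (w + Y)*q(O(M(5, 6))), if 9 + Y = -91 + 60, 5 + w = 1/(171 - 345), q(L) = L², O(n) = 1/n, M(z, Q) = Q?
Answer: -7831/6264 ≈ -1.2502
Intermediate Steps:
w = -871/174 (w = -5 + 1/(171 - 345) = -5 + 1/(-174) = -5 - 1/174 = -871/174 ≈ -5.0057)
Y = -40 (Y = -9 + (-91 + 60) = -9 - 31 = -40)
(w + Y)*q(O(M(5, 6))) = (-871/174 - 40)*(1/6)² = -7831*(⅙)²/174 = -7831/174*1/36 = -7831/6264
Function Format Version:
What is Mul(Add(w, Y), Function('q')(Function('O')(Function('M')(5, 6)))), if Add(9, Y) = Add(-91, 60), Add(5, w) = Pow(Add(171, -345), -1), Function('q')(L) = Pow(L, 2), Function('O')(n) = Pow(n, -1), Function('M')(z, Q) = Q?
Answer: Rational(-7831, 6264) ≈ -1.2502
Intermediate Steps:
w = Rational(-871, 174) (w = Add(-5, Pow(Add(171, -345), -1)) = Add(-5, Pow(-174, -1)) = Add(-5, Rational(-1, 174)) = Rational(-871, 174) ≈ -5.0057)
Y = -40 (Y = Add(-9, Add(-91, 60)) = Add(-9, -31) = -40)
Mul(Add(w, Y), Function('q')(Function('O')(Function('M')(5, 6)))) = Mul(Add(Rational(-871, 174), -40), Pow(Pow(6, -1), 2)) = Mul(Rational(-7831, 174), Pow(Rational(1, 6), 2)) = Mul(Rational(-7831, 174), Rational(1, 36)) = Rational(-7831, 6264)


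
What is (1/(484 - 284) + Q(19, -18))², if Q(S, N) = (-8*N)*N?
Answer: 268737523201/40000 ≈ 6.7184e+6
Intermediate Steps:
Q(S, N) = -8*N²
(1/(484 - 284) + Q(19, -18))² = (1/(484 - 284) - 8*(-18)²)² = (1/200 - 8*324)² = (1/200 - 2592)² = (-518399/200)² = 268737523201/40000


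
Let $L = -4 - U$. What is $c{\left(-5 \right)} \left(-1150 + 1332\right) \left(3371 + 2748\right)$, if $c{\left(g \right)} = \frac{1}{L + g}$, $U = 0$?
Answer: $- \frac{1113658}{9} \approx -1.2374 \cdot 10^{5}$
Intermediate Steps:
$L = -4$ ($L = -4 - 0 = -4 + 0 = -4$)
$c{\left(g \right)} = \frac{1}{-4 + g}$
$c{\left(-5 \right)} \left(-1150 + 1332\right) \left(3371 + 2748\right) = \frac{\left(-1150 + 1332\right) \left(3371 + 2748\right)}{-4 - 5} = \frac{182 \cdot 6119}{-9} = \left(- \frac{1}{9}\right) 1113658 = - \frac{1113658}{9}$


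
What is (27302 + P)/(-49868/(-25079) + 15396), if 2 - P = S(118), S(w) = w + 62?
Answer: 170060699/96541538 ≈ 1.7615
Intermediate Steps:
S(w) = 62 + w
P = -178 (P = 2 - (62 + 118) = 2 - 1*180 = 2 - 180 = -178)
(27302 + P)/(-49868/(-25079) + 15396) = (27302 - 178)/(-49868/(-25079) + 15396) = 27124/(-49868*(-1/25079) + 15396) = 27124/(49868/25079 + 15396) = 27124/(386166152/25079) = 27124*(25079/386166152) = 170060699/96541538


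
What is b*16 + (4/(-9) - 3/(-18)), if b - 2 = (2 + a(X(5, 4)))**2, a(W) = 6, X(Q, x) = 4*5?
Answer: 19003/18 ≈ 1055.7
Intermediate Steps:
X(Q, x) = 20
b = 66 (b = 2 + (2 + 6)**2 = 2 + 8**2 = 2 + 64 = 66)
b*16 + (4/(-9) - 3/(-18)) = 66*16 + (4/(-9) - 3/(-18)) = 1056 + (4*(-1/9) - 3*(-1/18)) = 1056 + (-4/9 + 1/6) = 1056 - 5/18 = 19003/18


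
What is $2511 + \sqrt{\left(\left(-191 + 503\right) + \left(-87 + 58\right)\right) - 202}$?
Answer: $2520$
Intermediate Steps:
$2511 + \sqrt{\left(\left(-191 + 503\right) + \left(-87 + 58\right)\right) - 202} = 2511 + \sqrt{\left(312 - 29\right) - 202} = 2511 + \sqrt{283 - 202} = 2511 + \sqrt{81} = 2511 + 9 = 2520$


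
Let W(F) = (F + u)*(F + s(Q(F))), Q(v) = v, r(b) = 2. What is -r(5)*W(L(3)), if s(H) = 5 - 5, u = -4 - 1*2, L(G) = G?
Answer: 18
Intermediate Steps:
u = -6 (u = -4 - 2 = -6)
s(H) = 0
W(F) = F*(-6 + F) (W(F) = (F - 6)*(F + 0) = (-6 + F)*F = F*(-6 + F))
-r(5)*W(L(3)) = -2*3*(-6 + 3) = -2*3*(-3) = -2*(-9) = -1*(-18) = 18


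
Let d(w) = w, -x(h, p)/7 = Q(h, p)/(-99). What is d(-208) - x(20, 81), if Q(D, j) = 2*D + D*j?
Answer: -32212/99 ≈ -325.37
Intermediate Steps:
x(h, p) = 7*h*(2 + p)/99 (x(h, p) = -7*h*(2 + p)/(-99) = -7*h*(2 + p)*(-1)/99 = -(-7)*h*(2 + p)/99 = 7*h*(2 + p)/99)
d(-208) - x(20, 81) = -208 - 7*20*(2 + 81)/99 = -208 - 7*20*83/99 = -208 - 1*11620/99 = -208 - 11620/99 = -32212/99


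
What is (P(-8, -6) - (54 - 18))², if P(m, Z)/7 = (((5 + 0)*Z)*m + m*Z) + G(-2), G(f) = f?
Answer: 3865156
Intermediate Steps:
P(m, Z) = -14 + 42*Z*m (P(m, Z) = 7*((((5 + 0)*Z)*m + m*Z) - 2) = 7*(((5*Z)*m + Z*m) - 2) = 7*((5*Z*m + Z*m) - 2) = 7*(6*Z*m - 2) = 7*(-2 + 6*Z*m) = -14 + 42*Z*m)
(P(-8, -6) - (54 - 18))² = ((-14 + 42*(-6)*(-8)) - (54 - 18))² = ((-14 + 2016) - 1*36)² = (2002 - 36)² = 1966² = 3865156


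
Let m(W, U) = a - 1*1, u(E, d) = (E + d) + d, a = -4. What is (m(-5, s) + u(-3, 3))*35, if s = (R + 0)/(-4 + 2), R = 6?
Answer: -70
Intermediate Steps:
u(E, d) = E + 2*d
s = -3 (s = (6 + 0)/(-4 + 2) = 6/(-2) = 6*(-½) = -3)
m(W, U) = -5 (m(W, U) = -4 - 1*1 = -4 - 1 = -5)
(m(-5, s) + u(-3, 3))*35 = (-5 + (-3 + 2*3))*35 = (-5 + (-3 + 6))*35 = (-5 + 3)*35 = -2*35 = -70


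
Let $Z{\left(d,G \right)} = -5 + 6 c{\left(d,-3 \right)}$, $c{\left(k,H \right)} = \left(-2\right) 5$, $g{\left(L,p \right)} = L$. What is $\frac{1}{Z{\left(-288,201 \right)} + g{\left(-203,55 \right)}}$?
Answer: $- \frac{1}{268} \approx -0.0037313$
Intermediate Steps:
$c{\left(k,H \right)} = -10$
$Z{\left(d,G \right)} = -65$ ($Z{\left(d,G \right)} = -5 + 6 \left(-10\right) = -5 - 60 = -65$)
$\frac{1}{Z{\left(-288,201 \right)} + g{\left(-203,55 \right)}} = \frac{1}{-65 - 203} = \frac{1}{-268} = - \frac{1}{268}$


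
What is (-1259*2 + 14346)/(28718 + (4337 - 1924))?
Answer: 11828/31131 ≈ 0.37994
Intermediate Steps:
(-1259*2 + 14346)/(28718 + (4337 - 1924)) = (-2518 + 14346)/(28718 + 2413) = 11828/31131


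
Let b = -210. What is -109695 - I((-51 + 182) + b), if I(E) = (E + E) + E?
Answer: -109458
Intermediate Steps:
I(E) = 3*E (I(E) = 2*E + E = 3*E)
-109695 - I((-51 + 182) + b) = -109695 - 3*((-51 + 182) - 210) = -109695 - 3*(131 - 210) = -109695 - 3*(-79) = -109695 - 1*(-237) = -109695 + 237 = -109458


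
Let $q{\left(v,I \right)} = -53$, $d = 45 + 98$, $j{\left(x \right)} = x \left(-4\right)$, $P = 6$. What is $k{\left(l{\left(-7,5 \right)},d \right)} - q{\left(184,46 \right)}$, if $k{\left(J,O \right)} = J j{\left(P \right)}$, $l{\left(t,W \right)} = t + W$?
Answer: $101$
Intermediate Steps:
$l{\left(t,W \right)} = W + t$
$j{\left(x \right)} = - 4 x$
$d = 143$
$k{\left(J,O \right)} = - 24 J$ ($k{\left(J,O \right)} = J \left(\left(-4\right) 6\right) = J \left(-24\right) = - 24 J$)
$k{\left(l{\left(-7,5 \right)},d \right)} - q{\left(184,46 \right)} = - 24 \left(5 - 7\right) - -53 = \left(-24\right) \left(-2\right) + 53 = 48 + 53 = 101$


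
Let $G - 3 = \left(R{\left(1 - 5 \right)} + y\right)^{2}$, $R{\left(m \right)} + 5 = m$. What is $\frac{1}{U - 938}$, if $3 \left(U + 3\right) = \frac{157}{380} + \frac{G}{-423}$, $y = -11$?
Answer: $- \frac{482220}{453855749} \approx -0.0010625$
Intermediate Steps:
$R{\left(m \right)} = -5 + m$
$G = 403$ ($G = 3 + \left(\left(-5 + \left(1 - 5\right)\right) - 11\right)^{2} = 3 + \left(\left(-5 - 4\right) - 11\right)^{2} = 3 + \left(-9 - 11\right)^{2} = 3 + \left(-20\right)^{2} = 3 + 400 = 403$)
$U = - \frac{1533389}{482220}$ ($U = -3 + \frac{\frac{157}{380} + \frac{403}{-423}}{3} = -3 + \frac{157 \cdot \frac{1}{380} + 403 \left(- \frac{1}{423}\right)}{3} = -3 + \frac{\frac{157}{380} - \frac{403}{423}}{3} = -3 + \frac{1}{3} \left(- \frac{86729}{160740}\right) = -3 - \frac{86729}{482220} = - \frac{1533389}{482220} \approx -3.1799$)
$\frac{1}{U - 938} = \frac{1}{- \frac{1533389}{482220} - 938} = \frac{1}{- \frac{453855749}{482220}} = - \frac{482220}{453855749}$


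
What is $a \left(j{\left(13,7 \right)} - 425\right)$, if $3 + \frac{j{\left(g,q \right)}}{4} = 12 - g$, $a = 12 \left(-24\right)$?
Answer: $127008$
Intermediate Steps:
$a = -288$
$j{\left(g,q \right)} = 36 - 4 g$ ($j{\left(g,q \right)} = -12 + 4 \left(12 - g\right) = -12 - \left(-48 + 4 g\right) = 36 - 4 g$)
$a \left(j{\left(13,7 \right)} - 425\right) = - 288 \left(\left(36 - 52\right) - 425\right) = - 288 \left(-16 - 425\right) = \left(-288\right) \left(-441\right) = 127008$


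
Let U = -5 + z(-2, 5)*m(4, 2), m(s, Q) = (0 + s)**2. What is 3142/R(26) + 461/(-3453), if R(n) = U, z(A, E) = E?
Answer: 1201639/28775 ≈ 41.760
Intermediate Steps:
m(s, Q) = s**2
U = 75 (U = -5 + 5*4**2 = -5 + 5*16 = -5 + 80 = 75)
R(n) = 75
3142/R(26) + 461/(-3453) = 3142/75 + 461/(-3453) = 3142*(1/75) + 461*(-1/3453) = 3142/75 - 461/3453 = 1201639/28775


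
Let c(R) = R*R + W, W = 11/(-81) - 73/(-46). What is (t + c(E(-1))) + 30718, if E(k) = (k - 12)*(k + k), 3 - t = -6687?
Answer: 141906391/3726 ≈ 38085.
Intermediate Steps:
t = 6690 (t = 3 - 1*(-6687) = 3 + 6687 = 6690)
E(k) = 2*k*(-12 + k) (E(k) = (-12 + k)*(2*k) = 2*k*(-12 + k))
W = 5407/3726 (W = 11*(-1/81) - 73*(-1/46) = -11/81 + 73/46 = 5407/3726 ≈ 1.4512)
c(R) = 5407/3726 + R² (c(R) = R*R + 5407/3726 = R² + 5407/3726 = 5407/3726 + R²)
(t + c(E(-1))) + 30718 = (6690 + (5407/3726 + (2*(-1)*(-12 - 1))²)) + 30718 = (6690 + (5407/3726 + (2*(-1)*(-13))²)) + 30718 = (6690 + (5407/3726 + 26²)) + 30718 = (6690 + (5407/3726 + 676)) + 30718 = (6690 + 2524183/3726) + 30718 = 27451123/3726 + 30718 = 141906391/3726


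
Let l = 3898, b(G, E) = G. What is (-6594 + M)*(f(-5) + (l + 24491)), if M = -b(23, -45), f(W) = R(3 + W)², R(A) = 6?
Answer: -188088225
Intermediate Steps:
f(W) = 36 (f(W) = 6² = 36)
M = -23 (M = -1*23 = -23)
(-6594 + M)*(f(-5) + (l + 24491)) = (-6594 - 23)*(36 + (3898 + 24491)) = -6617*(36 + 28389) = -6617*28425 = -188088225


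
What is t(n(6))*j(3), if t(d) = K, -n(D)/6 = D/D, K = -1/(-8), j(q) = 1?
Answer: ⅛ ≈ 0.12500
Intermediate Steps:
K = ⅛ (K = -1*(-⅛) = ⅛ ≈ 0.12500)
n(D) = -6 (n(D) = -6*D/D = -6*1 = -6)
t(d) = ⅛
t(n(6))*j(3) = (⅛)*1 = ⅛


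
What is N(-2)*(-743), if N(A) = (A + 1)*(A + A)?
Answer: -2972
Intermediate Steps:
N(A) = 2*A*(1 + A) (N(A) = (1 + A)*(2*A) = 2*A*(1 + A))
N(-2)*(-743) = (2*(-2)*(1 - 2))*(-743) = (2*(-2)*(-1))*(-743) = 4*(-743) = -2972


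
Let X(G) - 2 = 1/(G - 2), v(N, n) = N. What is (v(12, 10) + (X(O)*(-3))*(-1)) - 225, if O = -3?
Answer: -1038/5 ≈ -207.60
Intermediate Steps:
X(G) = 2 + 1/(-2 + G) (X(G) = 2 + 1/(G - 2) = 2 + 1/(-2 + G))
(v(12, 10) + (X(O)*(-3))*(-1)) - 225 = (12 + (((-3 + 2*(-3))/(-2 - 3))*(-3))*(-1)) - 225 = (12 + (((-3 - 6)/(-5))*(-3))*(-1)) - 225 = (12 + (-1/5*(-9)*(-3))*(-1)) - 225 = (12 + ((9/5)*(-3))*(-1)) - 225 = (12 - 27/5*(-1)) - 225 = (12 + 27/5) - 225 = 87/5 - 225 = -1038/5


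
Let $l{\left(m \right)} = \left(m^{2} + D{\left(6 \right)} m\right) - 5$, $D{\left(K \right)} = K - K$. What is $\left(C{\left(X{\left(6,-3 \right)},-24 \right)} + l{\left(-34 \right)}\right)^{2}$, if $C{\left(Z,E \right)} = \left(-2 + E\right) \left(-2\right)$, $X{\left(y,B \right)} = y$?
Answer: $1447209$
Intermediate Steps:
$D{\left(K \right)} = 0$
$C{\left(Z,E \right)} = 4 - 2 E$
$l{\left(m \right)} = -5 + m^{2}$ ($l{\left(m \right)} = \left(m^{2} + 0 m\right) - 5 = \left(m^{2} + 0\right) - 5 = m^{2} - 5 = -5 + m^{2}$)
$\left(C{\left(X{\left(6,-3 \right)},-24 \right)} + l{\left(-34 \right)}\right)^{2} = \left(\left(4 - -48\right) - \left(5 - \left(-34\right)^{2}\right)\right)^{2} = \left(\left(4 + 48\right) + \left(-5 + 1156\right)\right)^{2} = \left(52 + 1151\right)^{2} = 1203^{2} = 1447209$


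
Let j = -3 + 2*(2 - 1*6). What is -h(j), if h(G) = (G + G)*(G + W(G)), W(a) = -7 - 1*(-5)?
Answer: -286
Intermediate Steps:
W(a) = -2 (W(a) = -7 + 5 = -2)
j = -11 (j = -3 + 2*(2 - 6) = -3 + 2*(-4) = -3 - 8 = -11)
h(G) = 2*G*(-2 + G) (h(G) = (G + G)*(G - 2) = (2*G)*(-2 + G) = 2*G*(-2 + G))
-h(j) = -2*(-11)*(-2 - 11) = -2*(-11)*(-13) = -1*286 = -286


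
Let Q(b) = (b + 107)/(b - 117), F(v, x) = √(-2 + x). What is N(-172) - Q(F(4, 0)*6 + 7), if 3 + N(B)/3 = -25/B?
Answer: -3946215/523396 + 336*I*√2/3043 ≈ -7.5396 + 0.15615*I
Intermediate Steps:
Q(b) = (107 + b)/(-117 + b)
N(B) = -9 - 75/B (N(B) = -9 + 3*(-25/B) = -9 - 75/B)
N(-172) - Q(F(4, 0)*6 + 7) = (-9 - 75/(-172)) - (107 + (√(-2 + 0)*6 + 7))/(-117 + (√(-2 + 0)*6 + 7)) = (-9 - 75*(-1/172)) - (107 + (√(-2)*6 + 7))/(-117 + (√(-2)*6 + 7)) = (-9 + 75/172) - (107 + ((I*√2)*6 + 7))/(-117 + ((I*√2)*6 + 7)) = -1473/172 - (107 + (6*I*√2 + 7))/(-117 + (6*I*√2 + 7)) = -1473/172 - (107 + (7 + 6*I*√2))/(-117 + (7 + 6*I*√2)) = -1473/172 - (114 + 6*I*√2)/(-110 + 6*I*√2)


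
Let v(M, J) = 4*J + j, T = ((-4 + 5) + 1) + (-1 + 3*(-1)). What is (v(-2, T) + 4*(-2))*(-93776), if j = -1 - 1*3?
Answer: 1875520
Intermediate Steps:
j = -4 (j = -1 - 3 = -4)
T = -2 (T = (1 + 1) + (-1 - 3) = 2 - 4 = -2)
v(M, J) = -4 + 4*J (v(M, J) = 4*J - 4 = -4 + 4*J)
(v(-2, T) + 4*(-2))*(-93776) = ((-4 + 4*(-2)) + 4*(-2))*(-93776) = ((-4 - 8) - 8)*(-93776) = (-12 - 8)*(-93776) = -20*(-93776) = 1875520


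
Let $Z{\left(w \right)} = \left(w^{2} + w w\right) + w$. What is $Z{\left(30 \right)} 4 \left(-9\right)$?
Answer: $-65880$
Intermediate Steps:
$Z{\left(w \right)} = w + 2 w^{2}$ ($Z{\left(w \right)} = \left(w^{2} + w^{2}\right) + w = 2 w^{2} + w = w + 2 w^{2}$)
$Z{\left(30 \right)} 4 \left(-9\right) = 30 \left(1 + 2 \cdot 30\right) 4 \left(-9\right) = 30 \left(1 + 60\right) \left(-36\right) = 30 \cdot 61 \left(-36\right) = 1830 \left(-36\right) = -65880$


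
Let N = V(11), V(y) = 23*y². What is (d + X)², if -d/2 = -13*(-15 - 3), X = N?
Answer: 5359225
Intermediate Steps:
N = 2783 (N = 23*11² = 23*121 = 2783)
X = 2783
d = -468 (d = -(-26)*(-15 - 3) = -(-26)*(-18) = -2*234 = -468)
(d + X)² = (-468 + 2783)² = 2315² = 5359225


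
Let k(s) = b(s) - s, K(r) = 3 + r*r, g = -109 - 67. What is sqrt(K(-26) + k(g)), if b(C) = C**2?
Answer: sqrt(31831) ≈ 178.41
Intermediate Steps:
g = -176
K(r) = 3 + r**2
k(s) = s**2 - s
sqrt(K(-26) + k(g)) = sqrt((3 + (-26)**2) - 176*(-1 - 176)) = sqrt((3 + 676) - 176*(-177)) = sqrt(679 + 31152) = sqrt(31831)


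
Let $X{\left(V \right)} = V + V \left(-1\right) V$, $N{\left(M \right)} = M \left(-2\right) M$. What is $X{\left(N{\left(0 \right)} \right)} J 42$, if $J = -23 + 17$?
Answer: $0$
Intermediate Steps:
$N{\left(M \right)} = - 2 M^{2}$ ($N{\left(M \right)} = - 2 M M = - 2 M^{2}$)
$X{\left(V \right)} = V - V^{2}$ ($X{\left(V \right)} = V + - V V = V - V^{2}$)
$J = -6$
$X{\left(N{\left(0 \right)} \right)} J 42 = - 2 \cdot 0^{2} \left(1 - - 2 \cdot 0^{2}\right) \left(-6\right) 42 = \left(-2\right) 0 \left(1 - \left(-2\right) 0\right) \left(-6\right) 42 = 0 \left(1 - 0\right) \left(-6\right) 42 = 0 \left(1 + 0\right) \left(-6\right) 42 = 0 \cdot 1 \left(-6\right) 42 = 0 \left(-6\right) 42 = 0 \cdot 42 = 0$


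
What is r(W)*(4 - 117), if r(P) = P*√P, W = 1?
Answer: -113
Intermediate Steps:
r(P) = P^(3/2)
r(W)*(4 - 117) = 1^(3/2)*(4 - 117) = 1*(-113) = -113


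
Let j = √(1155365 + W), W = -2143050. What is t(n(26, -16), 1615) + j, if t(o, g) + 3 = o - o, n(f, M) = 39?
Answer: -3 + I*√987685 ≈ -3.0 + 993.82*I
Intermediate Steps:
t(o, g) = -3 (t(o, g) = -3 + (o - o) = -3 + 0 = -3)
j = I*√987685 (j = √(1155365 - 2143050) = √(-987685) = I*√987685 ≈ 993.82*I)
t(n(26, -16), 1615) + j = -3 + I*√987685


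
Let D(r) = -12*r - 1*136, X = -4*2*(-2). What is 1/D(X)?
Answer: -1/328 ≈ -0.0030488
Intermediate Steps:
X = 16 (X = -8*(-2) = 16)
D(r) = -136 - 12*r (D(r) = -12*r - 136 = -136 - 12*r)
1/D(X) = 1/(-136 - 12*16) = 1/(-136 - 192) = 1/(-328) = -1/328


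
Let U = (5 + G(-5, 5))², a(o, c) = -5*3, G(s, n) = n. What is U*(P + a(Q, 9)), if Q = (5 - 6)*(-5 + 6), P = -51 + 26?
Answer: -4000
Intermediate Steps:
P = -25
Q = -1 (Q = -1*1 = -1)
a(o, c) = -15
U = 100 (U = (5 + 5)² = 10² = 100)
U*(P + a(Q, 9)) = 100*(-25 - 15) = 100*(-40) = -4000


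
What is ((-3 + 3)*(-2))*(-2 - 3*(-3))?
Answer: 0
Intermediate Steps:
((-3 + 3)*(-2))*(-2 - 3*(-3)) = (0*(-2))*(-2 + 9) = 0*7 = 0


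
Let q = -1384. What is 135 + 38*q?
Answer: -52457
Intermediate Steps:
135 + 38*q = 135 + 38*(-1384) = 135 - 52592 = -52457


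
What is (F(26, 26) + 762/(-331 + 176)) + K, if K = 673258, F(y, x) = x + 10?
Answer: 104359808/155 ≈ 6.7329e+5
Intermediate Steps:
F(y, x) = 10 + x
(F(26, 26) + 762/(-331 + 176)) + K = ((10 + 26) + 762/(-331 + 176)) + 673258 = (36 + 762/(-155)) + 673258 = (36 + 762*(-1/155)) + 673258 = (36 - 762/155) + 673258 = 4818/155 + 673258 = 104359808/155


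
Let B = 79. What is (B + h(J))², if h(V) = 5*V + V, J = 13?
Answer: 24649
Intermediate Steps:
h(V) = 6*V
(B + h(J))² = (79 + 6*13)² = (79 + 78)² = 157² = 24649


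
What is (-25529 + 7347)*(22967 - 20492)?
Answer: -45000450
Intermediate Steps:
(-25529 + 7347)*(22967 - 20492) = -18182*2475 = -45000450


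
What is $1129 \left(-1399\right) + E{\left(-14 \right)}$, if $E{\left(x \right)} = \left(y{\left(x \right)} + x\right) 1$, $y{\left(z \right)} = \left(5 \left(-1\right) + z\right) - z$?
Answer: $-1579490$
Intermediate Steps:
$y{\left(z \right)} = -5$ ($y{\left(z \right)} = \left(-5 + z\right) - z = -5$)
$E{\left(x \right)} = -5 + x$ ($E{\left(x \right)} = \left(-5 + x\right) 1 = -5 + x$)
$1129 \left(-1399\right) + E{\left(-14 \right)} = 1129 \left(-1399\right) - 19 = -1579471 - 19 = -1579490$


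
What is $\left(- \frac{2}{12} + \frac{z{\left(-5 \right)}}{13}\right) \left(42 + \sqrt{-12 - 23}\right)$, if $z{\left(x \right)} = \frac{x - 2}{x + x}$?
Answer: $- \frac{308}{65} - \frac{22 i \sqrt{35}}{195} \approx -4.7385 - 0.66745 i$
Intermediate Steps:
$z{\left(x \right)} = \frac{-2 + x}{2 x}$
$\left(- \frac{2}{12} + \frac{z{\left(-5 \right)}}{13}\right) \left(42 + \sqrt{-12 - 23}\right) = \left(- \frac{2}{12} + \frac{\frac{1}{2} \frac{1}{-5} \left(-2 - 5\right)}{13}\right) \left(42 + \sqrt{-12 - 23}\right) = \left(\left(-2\right) \frac{1}{12} + \frac{1}{2} \left(- \frac{1}{5}\right) \left(-7\right) \frac{1}{13}\right) \left(42 + \sqrt{-35}\right) = \left(- \frac{1}{6} + \frac{7}{10} \cdot \frac{1}{13}\right) \left(42 + i \sqrt{35}\right) = \left(- \frac{1}{6} + \frac{7}{130}\right) \left(42 + i \sqrt{35}\right) = - \frac{22 \left(42 + i \sqrt{35}\right)}{195} = - \frac{308}{65} - \frac{22 i \sqrt{35}}{195}$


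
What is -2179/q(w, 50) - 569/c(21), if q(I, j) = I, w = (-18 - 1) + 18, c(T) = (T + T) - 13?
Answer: 62622/29 ≈ 2159.4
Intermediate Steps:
c(T) = -13 + 2*T (c(T) = 2*T - 13 = -13 + 2*T)
w = -1 (w = -19 + 18 = -1)
-2179/q(w, 50) - 569/c(21) = -2179/(-1) - 569/(-13 + 2*21) = -2179*(-1) - 569/(-13 + 42) = 2179 - 569/29 = 62622/29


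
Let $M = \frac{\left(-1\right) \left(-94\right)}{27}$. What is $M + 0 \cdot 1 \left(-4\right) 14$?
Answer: $\frac{94}{27} \approx 3.4815$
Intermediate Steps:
$M = \frac{94}{27}$ ($M = 94 \cdot \frac{1}{27} = \frac{94}{27} \approx 3.4815$)
$M + 0 \cdot 1 \left(-4\right) 14 = \frac{94}{27} + 0 \cdot 1 \left(-4\right) 14 = \frac{94}{27} + 0 \left(-4\right) 14 = \frac{94}{27} + 0 \cdot 14 = \frac{94}{27} + 0 = \frac{94}{27}$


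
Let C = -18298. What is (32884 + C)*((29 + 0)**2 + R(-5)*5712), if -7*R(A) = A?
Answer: 71777706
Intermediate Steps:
R(A) = -A/7
(32884 + C)*((29 + 0)**2 + R(-5)*5712) = (32884 - 18298)*((29 + 0)**2 - 1/7*(-5)*5712) = 14586*(29**2 + (5/7)*5712) = 14586*(841 + 4080) = 14586*4921 = 71777706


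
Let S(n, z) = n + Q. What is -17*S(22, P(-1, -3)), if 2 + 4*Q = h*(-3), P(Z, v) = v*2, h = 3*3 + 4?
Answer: -799/4 ≈ -199.75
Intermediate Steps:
h = 13 (h = 9 + 4 = 13)
P(Z, v) = 2*v
Q = -41/4 (Q = -½ + (13*(-3))/4 = -½ + (¼)*(-39) = -½ - 39/4 = -41/4 ≈ -10.250)
S(n, z) = -41/4 + n (S(n, z) = n - 41/4 = -41/4 + n)
-17*S(22, P(-1, -3)) = -17*(-41/4 + 22) = -17*47/4 = -799/4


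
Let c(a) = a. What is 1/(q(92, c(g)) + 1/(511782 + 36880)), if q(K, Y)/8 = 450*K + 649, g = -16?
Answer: 548662/184565507505 ≈ 2.9727e-6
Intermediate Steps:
q(K, Y) = 5192 + 3600*K (q(K, Y) = 8*(450*K + 649) = 8*(649 + 450*K) = 5192 + 3600*K)
1/(q(92, c(g)) + 1/(511782 + 36880)) = 1/((5192 + 3600*92) + 1/(511782 + 36880)) = 1/((5192 + 331200) + 1/548662) = 1/(336392 + 1/548662) = 1/(184565507505/548662) = 548662/184565507505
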